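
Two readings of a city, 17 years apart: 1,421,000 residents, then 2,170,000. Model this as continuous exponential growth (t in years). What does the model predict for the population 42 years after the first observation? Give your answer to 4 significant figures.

r = ln(2170000/1421000) / 17 ≈ 0.024904 per year
P(42) = 1421000 · e^(0.024904·42) = 1421000 · 2.84614 ≈ 4044365.57

≈ 4,044,000 residents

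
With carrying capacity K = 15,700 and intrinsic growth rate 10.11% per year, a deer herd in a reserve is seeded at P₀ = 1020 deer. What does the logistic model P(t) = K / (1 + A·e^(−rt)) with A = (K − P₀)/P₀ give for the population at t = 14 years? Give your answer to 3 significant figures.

A = (15700 − 1020)/1020 = 14.39216
P(14) = 15700 / (1 + 14.39216·e^(−0.1011·14)) = 15700 / (1 + 14.39216·0.242828)
= 15700 / 4.49483 ≈ 3492.91

≈ 3,490 deer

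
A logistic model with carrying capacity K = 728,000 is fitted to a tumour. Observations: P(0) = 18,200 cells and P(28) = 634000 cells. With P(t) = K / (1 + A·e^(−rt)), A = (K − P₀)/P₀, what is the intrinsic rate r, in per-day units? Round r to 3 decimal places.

A = (728000 − 18200)/18200 = 39
634000 = 728000/(1 + 39·e^(−r·28)) → e^(−28r) = (1.14826 − 1)/39 = 0.003802
r = −ln(0.003802)/28 = 5.57232/28

r ≈ 0.199 per day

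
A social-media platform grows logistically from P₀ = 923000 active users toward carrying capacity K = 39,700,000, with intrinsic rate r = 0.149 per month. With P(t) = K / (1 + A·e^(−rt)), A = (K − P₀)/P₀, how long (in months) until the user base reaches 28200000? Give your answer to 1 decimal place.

t ≈ 31.1 months

A = (39700000 − 923000)/923000 = 42.01192
28200000 = 39700000/(1 + 42.01192·e^(−0.149t)) → 1 + 42.01192·e^(−0.149t) = 1.4078
e^(−0.149t) = 0.009707 → t = ln(103.02053)/0.149 = 4.63493/0.149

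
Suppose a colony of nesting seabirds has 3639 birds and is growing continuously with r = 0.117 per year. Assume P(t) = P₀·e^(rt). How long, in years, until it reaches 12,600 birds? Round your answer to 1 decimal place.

12600 = 3639 · e^(0.117·t)
t = ln(12600/3639) / 0.117 = ln(3.46249) / 0.117 = 1.24199 / 0.117

t ≈ 10.6 years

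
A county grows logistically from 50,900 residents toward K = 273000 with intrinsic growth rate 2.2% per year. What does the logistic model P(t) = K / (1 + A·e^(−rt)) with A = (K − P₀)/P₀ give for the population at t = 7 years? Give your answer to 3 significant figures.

A = (273000 − 50900)/50900 = 4.36346
P(7) = 273000 / (1 + 4.36346·e^(−0.022·7)) = 273000 / (1 + 4.36346·0.857272)
= 273000 / 4.74067 ≈ 57586.79

≈ 57,600 residents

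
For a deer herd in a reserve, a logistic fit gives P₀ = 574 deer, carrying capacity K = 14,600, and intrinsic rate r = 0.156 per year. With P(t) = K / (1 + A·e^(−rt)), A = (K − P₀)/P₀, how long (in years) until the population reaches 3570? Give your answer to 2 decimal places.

A = (14600 − 574)/574 = 24.43554
3570 = 14600/(1 + 24.43554·e^(−0.156t)) → 1 + 24.43554·e^(−0.156t) = 4.08964
e^(−0.156t) = 0.12644 → t = ln(7.90887)/0.156 = 2.06799/0.156

t ≈ 13.26 years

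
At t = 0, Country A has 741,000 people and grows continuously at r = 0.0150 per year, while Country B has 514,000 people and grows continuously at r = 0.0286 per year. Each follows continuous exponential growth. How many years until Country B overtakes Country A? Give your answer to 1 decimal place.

741000·e^(0.015t) = 514000·e^(0.0286t)
741000/514000 = e^((0.0286 − 0.015)t) → ln(1.44163) = 0.0136·t
t = 0.36578 / 0.0136

t ≈ 26.9 years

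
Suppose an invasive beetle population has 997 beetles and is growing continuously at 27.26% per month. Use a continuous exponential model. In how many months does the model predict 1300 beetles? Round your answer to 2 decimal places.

1300 = 997 · e^(0.2726·t)
t = ln(1300/997) / 0.2726 = ln(1.30391) / 0.2726 = 0.26537 / 0.2726

t ≈ 0.97 months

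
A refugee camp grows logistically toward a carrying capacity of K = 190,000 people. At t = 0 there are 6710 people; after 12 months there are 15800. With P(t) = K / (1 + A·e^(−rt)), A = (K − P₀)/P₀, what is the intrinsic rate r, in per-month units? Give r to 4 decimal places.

A = (190000 − 6710)/6710 = 27.31595
15800 = 190000/(1 + 27.31595·e^(−r·12)) → e^(−12r) = (12.02532 − 1)/27.31595 = 0.403622
r = −ln(0.403622)/12 = 0.90728/12

r ≈ 0.0756 per month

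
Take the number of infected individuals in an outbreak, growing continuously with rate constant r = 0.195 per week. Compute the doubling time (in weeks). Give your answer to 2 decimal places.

doubling time = ln(2) / |r| = 0.69315 / 0.195

doubling time ≈ 3.55 weeks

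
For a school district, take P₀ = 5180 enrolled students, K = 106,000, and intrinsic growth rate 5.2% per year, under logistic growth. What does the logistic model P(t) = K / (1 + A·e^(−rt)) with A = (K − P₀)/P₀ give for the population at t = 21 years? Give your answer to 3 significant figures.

A = (106000 − 5180)/5180 = 19.46332
P(21) = 106000 / (1 + 19.46332·e^(−0.052·21)) = 106000 / (1 + 19.46332·0.335545)
= 106000 / 7.53081 ≈ 14075.5

≈ 14,100 enrolled students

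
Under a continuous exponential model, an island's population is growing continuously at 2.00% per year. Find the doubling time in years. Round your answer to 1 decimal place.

doubling time ≈ 34.7 years

doubling time = ln(2) / |r| = 0.69315 / 0.02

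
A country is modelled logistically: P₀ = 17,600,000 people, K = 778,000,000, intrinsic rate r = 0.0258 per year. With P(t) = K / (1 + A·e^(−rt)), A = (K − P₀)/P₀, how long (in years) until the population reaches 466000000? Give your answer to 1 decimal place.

A = (778000000 − 17600000)/17600000 = 43.20455
466000000 = 778000000/(1 + 43.20455·e^(−0.0258t)) → 1 + 43.20455·e^(−0.0258t) = 1.66953
e^(−0.0258t) = 0.015497 → t = ln(64.52987)/0.0258 = 4.16713/0.0258

t ≈ 161.5 years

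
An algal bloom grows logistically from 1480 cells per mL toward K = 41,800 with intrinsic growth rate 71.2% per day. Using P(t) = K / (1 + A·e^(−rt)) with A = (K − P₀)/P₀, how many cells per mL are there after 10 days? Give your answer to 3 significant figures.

A = (41800 − 1480)/1480 = 27.24324
P(10) = 41800 / (1 + 27.24324·e^(−0.712·10)) = 41800 / (1 + 27.24324·0.000809)
= 41800 / 1.02203 ≈ 40898.86

≈ 40,900 cells per mL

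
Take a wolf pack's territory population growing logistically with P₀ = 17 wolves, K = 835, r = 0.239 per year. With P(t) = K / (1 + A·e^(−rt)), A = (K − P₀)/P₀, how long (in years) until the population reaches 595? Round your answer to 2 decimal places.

A = (835 − 17)/17 = 48.11765
595 = 835/(1 + 48.11765·e^(−0.239t)) → 1 + 48.11765·e^(−0.239t) = 1.40336
e^(−0.239t) = 0.008383 → t = ln(119.29167)/0.239 = 4.78157/0.239

t ≈ 20.01 years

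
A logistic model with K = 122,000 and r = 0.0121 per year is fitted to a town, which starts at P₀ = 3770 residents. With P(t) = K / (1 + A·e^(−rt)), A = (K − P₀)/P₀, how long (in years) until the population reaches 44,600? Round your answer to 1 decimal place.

t ≈ 239.2 years

A = (122000 − 3770)/3770 = 31.36074
44600 = 122000/(1 + 31.36074·e^(−0.0121t)) → 1 + 31.36074·e^(−0.0121t) = 2.73543
e^(−0.0121t) = 0.055338 → t = ln(18.07092)/0.0121 = 2.8943/0.0121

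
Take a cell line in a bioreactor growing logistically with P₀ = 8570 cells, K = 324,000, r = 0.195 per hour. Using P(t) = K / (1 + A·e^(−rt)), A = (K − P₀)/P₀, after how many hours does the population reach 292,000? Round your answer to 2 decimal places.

t ≈ 29.83 hours

A = (324000 − 8570)/8570 = 36.8063
292000 = 324000/(1 + 36.8063·e^(−0.195t)) → 1 + 36.8063·e^(−0.195t) = 1.10959
e^(−0.195t) = 0.002977 → t = ln(335.8575)/0.195 = 5.81669/0.195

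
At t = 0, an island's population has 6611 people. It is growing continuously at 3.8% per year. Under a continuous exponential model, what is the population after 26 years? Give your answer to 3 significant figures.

≈ 17,800 people

P(26) = 6611 · e^(0.038·26) = 6611 · e^(0.988)
= 6611 · 2.68586 ≈ 17756.2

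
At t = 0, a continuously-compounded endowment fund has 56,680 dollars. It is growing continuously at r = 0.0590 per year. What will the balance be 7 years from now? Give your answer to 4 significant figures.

≈ 85,660 dollars

P(7) = 56680 · e^(0.059·7) = 56680 · e^(0.413)
= 56680 · 1.51135 ≈ 85663.04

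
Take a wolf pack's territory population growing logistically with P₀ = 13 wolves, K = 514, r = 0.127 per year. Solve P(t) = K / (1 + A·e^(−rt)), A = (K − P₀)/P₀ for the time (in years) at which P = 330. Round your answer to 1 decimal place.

A = (514 − 13)/13 = 38.53846
330 = 514/(1 + 38.53846·e^(−0.127t)) → 1 + 38.53846·e^(−0.127t) = 1.55758
e^(−0.127t) = 0.014468 → t = ln(69.11789)/0.127 = 4.23581/0.127

t ≈ 33.4 years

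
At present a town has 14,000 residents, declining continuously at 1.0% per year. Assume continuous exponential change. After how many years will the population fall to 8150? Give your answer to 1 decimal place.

t ≈ 54.1 years

8150 = 14000 · e^(-0.01·t)
t = ln(8150/14000) / -0.01 = ln(0.58214) / -0.01 = -0.54104 / -0.01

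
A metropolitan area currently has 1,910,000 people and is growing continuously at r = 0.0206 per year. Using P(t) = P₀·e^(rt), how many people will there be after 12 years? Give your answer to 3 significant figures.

≈ 2,450,000 people

P(12) = 1910000 · e^(0.0206·12) = 1910000 · e^(0.2472)
= 1910000 · 1.28044 ≈ 2445631.18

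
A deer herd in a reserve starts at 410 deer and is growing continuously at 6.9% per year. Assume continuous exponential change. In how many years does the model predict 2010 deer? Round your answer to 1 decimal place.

2010 = 410 · e^(0.069·t)
t = ln(2010/410) / 0.069 = ln(4.90244) / 0.069 = 1.58973 / 0.069

t ≈ 23.0 years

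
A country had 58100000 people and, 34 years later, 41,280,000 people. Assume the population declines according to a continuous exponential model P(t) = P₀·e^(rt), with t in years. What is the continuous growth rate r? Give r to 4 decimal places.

41280000 = 58100000 · e^(r·34)
e^(34r) = 41280000/58100000 = 0.7105
r = ln(0.7105) / 34 = -0.34179 / 34

r ≈ -0.0101 per year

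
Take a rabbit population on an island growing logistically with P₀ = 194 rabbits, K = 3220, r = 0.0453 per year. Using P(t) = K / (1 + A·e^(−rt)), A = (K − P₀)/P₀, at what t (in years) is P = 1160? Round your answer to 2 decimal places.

A = (3220 − 194)/194 = 15.59794
1160 = 3220/(1 + 15.59794·e^(−0.0453t)) → 1 + 15.59794·e^(−0.0453t) = 2.77586
e^(−0.0453t) = 0.113852 → t = ln(8.7833)/0.0453 = 2.17285/0.0453

t ≈ 47.97 years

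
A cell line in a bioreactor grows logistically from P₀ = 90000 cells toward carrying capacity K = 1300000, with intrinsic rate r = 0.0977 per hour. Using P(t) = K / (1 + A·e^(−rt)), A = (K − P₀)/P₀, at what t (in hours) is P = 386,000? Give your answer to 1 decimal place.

t ≈ 17.8 hours

A = (1300000 − 90000)/90000 = 13.44444
386000 = 1300000/(1 + 13.44444·e^(−0.0977t)) → 1 + 13.44444·e^(−0.0977t) = 3.36788
e^(−0.0977t) = 0.176123 → t = ln(5.67785)/0.0977 = 1.73657/0.0977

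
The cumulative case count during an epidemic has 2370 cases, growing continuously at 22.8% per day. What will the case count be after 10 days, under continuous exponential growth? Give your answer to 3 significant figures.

≈ 23,200 cases

P(10) = 2370 · e^(0.228·10) = 2370 · e^(2.28)
= 2370 · 9.77668 ≈ 23170.73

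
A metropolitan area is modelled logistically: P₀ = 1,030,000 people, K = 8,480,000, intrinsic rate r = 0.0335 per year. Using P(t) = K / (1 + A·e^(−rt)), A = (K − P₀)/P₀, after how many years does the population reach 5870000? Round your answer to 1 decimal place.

t ≈ 83.3 years

A = (8480000 − 1030000)/1030000 = 7.23301
5870000 = 8480000/(1 + 7.23301·e^(−0.0335t)) → 1 + 7.23301·e^(−0.0335t) = 1.44463
e^(−0.0335t) = 0.061473 → t = ln(16.26734)/0.0335 = 2.78916/0.0335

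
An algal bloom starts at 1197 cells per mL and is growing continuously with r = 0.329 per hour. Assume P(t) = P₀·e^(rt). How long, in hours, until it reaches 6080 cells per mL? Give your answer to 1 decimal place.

6080 = 1197 · e^(0.329·t)
t = ln(6080/1197) / 0.329 = ln(5.07937) / 0.329 = 1.62519 / 0.329

t ≈ 4.9 hours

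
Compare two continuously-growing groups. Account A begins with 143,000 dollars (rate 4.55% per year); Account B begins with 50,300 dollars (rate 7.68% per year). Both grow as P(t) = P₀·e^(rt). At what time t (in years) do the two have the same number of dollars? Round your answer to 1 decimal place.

t ≈ 33.4 years

143000·e^(0.0455t) = 50300·e^(0.0768t)
143000/50300 = e^((0.0768 − 0.0455)t) → ln(2.84294) = 0.0313·t
t = 1.04484 / 0.0313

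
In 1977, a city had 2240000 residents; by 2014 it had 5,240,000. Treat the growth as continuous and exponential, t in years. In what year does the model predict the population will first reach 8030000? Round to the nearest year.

year 2033

r = ln(5240000/2240000) / 37 = 0.84985/37 ≈ 0.022969 per year
t = ln(8030000/2240000) / r = 1.27671/0.022969 ≈ 55.58 years after 1977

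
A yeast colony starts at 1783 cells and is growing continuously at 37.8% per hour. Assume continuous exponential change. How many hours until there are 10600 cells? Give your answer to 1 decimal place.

10600 = 1783 · e^(0.378·t)
t = ln(10600/1783) / 0.378 = ln(5.94504) / 0.378 = 1.78256 / 0.378

t ≈ 4.7 hours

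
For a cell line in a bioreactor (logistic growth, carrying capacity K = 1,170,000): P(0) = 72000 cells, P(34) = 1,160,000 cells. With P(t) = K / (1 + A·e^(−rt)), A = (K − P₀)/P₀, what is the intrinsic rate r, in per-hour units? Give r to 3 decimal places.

A = (1170000 − 72000)/72000 = 15.25
1160000 = 1170000/(1 + 15.25·e^(−r·34)) → e^(−34r) = (1.00862 − 1)/15.25 = 0.000565
r = −ln(0.000565)/34 = 7.47817/34

r ≈ 0.220 per hour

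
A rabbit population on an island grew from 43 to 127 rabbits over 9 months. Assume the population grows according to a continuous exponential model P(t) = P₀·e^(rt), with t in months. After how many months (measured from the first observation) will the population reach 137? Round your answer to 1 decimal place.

r = ln(127/43) / 9 ≈ 0.120332 per month
t = ln(137/43) / r = 1.15878 / 0.120332 ≈ 9.63

t ≈ 9.6 months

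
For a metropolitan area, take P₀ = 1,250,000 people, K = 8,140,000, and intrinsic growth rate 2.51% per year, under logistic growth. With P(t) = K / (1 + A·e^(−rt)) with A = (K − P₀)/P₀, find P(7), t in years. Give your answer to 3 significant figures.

A = (8140000 − 1250000)/1250000 = 5.512
P(7) = 8140000 / (1 + 5.512·e^(−0.0251·7)) = 8140000 / (1 + 5.512·0.83887)
= 8140000 / 5.62385 ≈ 1447407.21

≈ 1,450,000 people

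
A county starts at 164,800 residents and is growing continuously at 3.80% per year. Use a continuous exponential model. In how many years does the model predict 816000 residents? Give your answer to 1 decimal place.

816000 = 164800 · e^(0.038·t)
t = ln(816000/164800) / 0.038 = ln(4.95146) / 0.038 = 1.59968 / 0.038

t ≈ 42.1 years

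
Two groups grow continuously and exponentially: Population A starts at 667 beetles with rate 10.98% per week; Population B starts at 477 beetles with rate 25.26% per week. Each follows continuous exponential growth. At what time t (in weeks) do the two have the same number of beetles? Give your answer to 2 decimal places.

t ≈ 2.35 weeks

667·e^(0.1098t) = 477·e^(0.2526t)
667/477 = e^((0.2526 − 0.1098)t) → ln(1.39832) = 0.1428·t
t = 0.33527 / 0.1428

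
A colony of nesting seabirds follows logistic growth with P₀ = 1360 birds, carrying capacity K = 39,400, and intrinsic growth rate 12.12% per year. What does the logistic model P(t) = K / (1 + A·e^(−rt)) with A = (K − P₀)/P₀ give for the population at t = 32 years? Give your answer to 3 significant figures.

A = (39400 − 1360)/1360 = 27.97059
P(32) = 39400 / (1 + 27.97059·e^(−0.1212·32)) = 39400 / (1 + 27.97059·0.020684)
= 39400 / 1.57854 ≈ 24959.76

≈ 25,000 birds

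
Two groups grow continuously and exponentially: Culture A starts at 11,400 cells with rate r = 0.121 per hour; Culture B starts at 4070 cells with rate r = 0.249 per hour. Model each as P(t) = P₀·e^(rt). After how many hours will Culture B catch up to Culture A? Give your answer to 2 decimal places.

t ≈ 8.05 hours

11400·e^(0.121t) = 4070·e^(0.249t)
11400/4070 = e^((0.249 − 0.121)t) → ln(2.80098) = 0.128·t
t = 1.02997 / 0.128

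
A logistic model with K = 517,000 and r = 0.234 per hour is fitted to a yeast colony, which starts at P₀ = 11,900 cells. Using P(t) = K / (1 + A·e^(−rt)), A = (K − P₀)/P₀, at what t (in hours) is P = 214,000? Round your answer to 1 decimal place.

A = (517000 − 11900)/11900 = 42.44538
214000 = 517000/(1 + 42.44538·e^(−0.234t)) → 1 + 42.44538·e^(−0.234t) = 2.41589
e^(−0.234t) = 0.033358 → t = ln(29.97792)/0.234 = 3.40046/0.234

t ≈ 14.5 hours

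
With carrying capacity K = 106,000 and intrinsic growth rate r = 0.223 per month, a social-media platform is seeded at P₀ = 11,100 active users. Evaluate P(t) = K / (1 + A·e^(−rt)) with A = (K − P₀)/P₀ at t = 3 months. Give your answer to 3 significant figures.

A = (106000 − 11100)/11100 = 8.54955
P(3) = 106000 / (1 + 8.54955·e^(−0.223·3)) = 106000 / (1 + 8.54955·0.512221)
= 106000 / 5.37925 ≈ 19705.33

≈ 19,700 active users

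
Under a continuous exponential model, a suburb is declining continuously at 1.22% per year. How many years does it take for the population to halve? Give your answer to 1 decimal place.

half-life = ln(2) / |r| = 0.69315 / 0.0122

half-life ≈ 56.8 years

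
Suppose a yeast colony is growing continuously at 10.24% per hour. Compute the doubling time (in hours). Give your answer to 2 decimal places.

doubling time ≈ 6.77 hours

doubling time = ln(2) / |r| = 0.69315 / 0.1024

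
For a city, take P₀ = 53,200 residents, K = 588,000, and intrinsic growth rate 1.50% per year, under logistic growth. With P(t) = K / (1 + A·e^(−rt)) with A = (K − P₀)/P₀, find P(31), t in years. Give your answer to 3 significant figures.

A = (588000 − 53200)/53200 = 10.05263
P(31) = 588000 / (1 + 10.05263·e^(−0.015·31)) = 588000 / (1 + 10.05263·0.628135)
= 588000 / 7.31441 ≈ 80389.25

≈ 80,400 residents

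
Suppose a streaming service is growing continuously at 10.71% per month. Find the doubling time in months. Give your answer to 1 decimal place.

doubling time ≈ 6.5 months

doubling time = ln(2) / |r| = 0.69315 / 0.1071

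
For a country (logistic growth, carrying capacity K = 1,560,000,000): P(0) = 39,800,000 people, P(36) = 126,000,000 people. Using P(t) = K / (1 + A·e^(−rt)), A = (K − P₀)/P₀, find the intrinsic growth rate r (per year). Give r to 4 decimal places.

r ≈ 0.0336 per year

A = (1560000000 − 39800000)/39800000 = 38.19598
126000000 = 1560000000/(1 + 38.19598·e^(−r·36)) → e^(−36r) = (12.38095 − 1)/38.19598 = 0.297962
r = −ln(0.297962)/36 = 1.21079/36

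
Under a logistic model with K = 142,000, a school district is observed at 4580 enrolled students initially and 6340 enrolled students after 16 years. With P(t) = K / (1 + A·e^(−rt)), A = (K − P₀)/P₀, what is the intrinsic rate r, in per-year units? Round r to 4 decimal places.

A = (142000 − 4580)/4580 = 30.00437
6340 = 142000/(1 + 30.00437·e^(−r·16)) → e^(−16r) = (22.39748 − 1)/30.00437 = 0.713145
r = −ln(0.713145)/16 = 0.33807/16

r ≈ 0.0211 per year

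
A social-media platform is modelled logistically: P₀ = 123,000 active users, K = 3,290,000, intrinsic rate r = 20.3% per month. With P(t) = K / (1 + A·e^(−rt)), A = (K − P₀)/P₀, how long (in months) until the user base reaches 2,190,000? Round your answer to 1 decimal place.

t ≈ 19.4 months

A = (3290000 − 123000)/123000 = 25.74797
2190000 = 3290000/(1 + 25.74797·e^(−0.203t)) → 1 + 25.74797·e^(−0.203t) = 1.50228
e^(−0.203t) = 0.019508 → t = ln(51.26186)/0.203 = 3.93695/0.203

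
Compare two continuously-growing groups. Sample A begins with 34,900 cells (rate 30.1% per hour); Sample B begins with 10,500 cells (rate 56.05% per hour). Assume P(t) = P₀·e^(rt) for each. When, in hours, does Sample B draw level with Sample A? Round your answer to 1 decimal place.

t ≈ 4.6 hours

34900·e^(0.301t) = 10500·e^(0.5605t)
34900/10500 = e^((0.5605 − 0.301)t) → ln(3.32381) = 0.2595·t
t = 1.20111 / 0.2595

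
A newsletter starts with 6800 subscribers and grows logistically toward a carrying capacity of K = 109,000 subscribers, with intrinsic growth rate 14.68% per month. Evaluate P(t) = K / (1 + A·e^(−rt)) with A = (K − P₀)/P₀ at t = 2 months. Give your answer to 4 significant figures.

≈ 8,930 subscribers

A = (109000 − 6800)/6800 = 15.02941
P(2) = 109000 / (1 + 15.02941·e^(−0.1468·2)) = 109000 / (1 + 15.02941·0.745575)
= 109000 / 12.20555 ≈ 8930.36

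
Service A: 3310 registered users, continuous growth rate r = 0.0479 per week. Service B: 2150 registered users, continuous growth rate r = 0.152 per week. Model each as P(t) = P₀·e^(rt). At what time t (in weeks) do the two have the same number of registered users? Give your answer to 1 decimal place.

3310·e^(0.0479t) = 2150·e^(0.152t)
3310/2150 = e^((0.152 − 0.0479)t) → ln(1.53953) = 0.1041·t
t = 0.43148 / 0.1041

t ≈ 4.1 weeks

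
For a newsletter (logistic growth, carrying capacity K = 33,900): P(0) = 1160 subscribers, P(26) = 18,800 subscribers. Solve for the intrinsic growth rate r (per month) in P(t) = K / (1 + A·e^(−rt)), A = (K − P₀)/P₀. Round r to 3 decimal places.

r ≈ 0.137 per month

A = (33900 − 1160)/1160 = 28.22414
18800 = 33900/(1 + 28.22414·e^(−r·26)) → e^(−26r) = (1.80319 − 1)/28.22414 = 0.028458
r = −ln(0.028458)/26 = 3.55934/26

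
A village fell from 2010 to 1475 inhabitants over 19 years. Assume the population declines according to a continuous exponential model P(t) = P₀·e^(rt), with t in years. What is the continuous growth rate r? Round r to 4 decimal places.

r ≈ -0.0163 per year

1475 = 2010 · e^(r·19)
e^(19r) = 1475/2010 = 0.73383
r = ln(0.73383) / 19 = -0.30948 / 19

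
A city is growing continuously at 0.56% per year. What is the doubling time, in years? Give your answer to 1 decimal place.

doubling time = ln(2) / |r| = 0.69315 / 0.0056

doubling time ≈ 123.8 years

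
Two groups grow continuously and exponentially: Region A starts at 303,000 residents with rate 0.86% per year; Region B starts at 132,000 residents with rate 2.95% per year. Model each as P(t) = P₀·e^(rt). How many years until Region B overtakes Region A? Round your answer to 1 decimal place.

303000·e^(0.0086t) = 132000·e^(0.0295t)
303000/132000 = e^((0.0295 − 0.0086)t) → ln(2.29545) = 0.0209·t
t = 0.83093 / 0.0209

t ≈ 39.8 years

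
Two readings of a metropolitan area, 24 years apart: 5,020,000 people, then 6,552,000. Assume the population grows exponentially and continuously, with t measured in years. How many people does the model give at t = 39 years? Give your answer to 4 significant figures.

≈ 7,739,000 people

r = ln(6552000/5020000) / 24 ≈ 0.011098 per year
P(39) = 5020000 · e^(0.011098·39) = 5020000 · 1.54157 ≈ 7738695.28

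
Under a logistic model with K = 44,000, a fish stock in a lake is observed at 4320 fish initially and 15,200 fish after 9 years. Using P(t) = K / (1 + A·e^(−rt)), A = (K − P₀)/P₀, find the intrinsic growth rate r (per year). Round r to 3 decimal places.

r ≈ 0.175 per year

A = (44000 − 4320)/4320 = 9.18519
15200 = 44000/(1 + 9.18519·e^(−r·9)) → e^(−9r) = (2.89474 − 1)/9.18519 = 0.206282
r = −ln(0.206282)/9 = 1.57851/9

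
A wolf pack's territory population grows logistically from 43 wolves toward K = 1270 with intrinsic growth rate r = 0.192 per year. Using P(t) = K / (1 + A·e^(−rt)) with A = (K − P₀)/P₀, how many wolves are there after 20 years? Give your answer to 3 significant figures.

A = (1270 − 43)/43 = 28.53488
P(20) = 1270 / (1 + 28.53488·e^(−0.192·20)) = 1270 / (1 + 28.53488·0.021494)
= 1270 / 1.61332 ≈ 787.2

≈ 787 wolves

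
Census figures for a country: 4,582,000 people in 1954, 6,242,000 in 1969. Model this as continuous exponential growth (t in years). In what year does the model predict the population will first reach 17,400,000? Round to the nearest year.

r = ln(6242000/4582000) / 15 = 0.30917/15 ≈ 0.020611 per year
t = ln(17400000/4582000) / r = 1.33433/0.020611 ≈ 64.74 years after 1954

year 2019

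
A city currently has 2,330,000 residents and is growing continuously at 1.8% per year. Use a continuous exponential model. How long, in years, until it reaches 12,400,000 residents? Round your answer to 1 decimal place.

12400000 = 2330000 · e^(0.018·t)
t = ln(12400000/2330000) / 0.018 = ln(5.32189) / 0.018 = 1.67183 / 0.018

t ≈ 92.9 years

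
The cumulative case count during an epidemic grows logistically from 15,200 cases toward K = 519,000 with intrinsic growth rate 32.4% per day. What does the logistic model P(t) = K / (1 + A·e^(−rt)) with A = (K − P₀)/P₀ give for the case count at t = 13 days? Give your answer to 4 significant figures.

A = (519000 − 15200)/15200 = 33.14474
P(13) = 519000 / (1 + 33.14474·e^(−0.324·13)) = 519000 / (1 + 33.14474·0.014817)
= 519000 / 1.4911 ≈ 348066.17

≈ 348,100 cases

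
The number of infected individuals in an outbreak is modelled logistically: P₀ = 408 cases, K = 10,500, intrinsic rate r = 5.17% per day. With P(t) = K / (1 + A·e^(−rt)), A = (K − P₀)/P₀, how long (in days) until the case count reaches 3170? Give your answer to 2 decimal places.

A = (10500 − 408)/408 = 24.73529
3170 = 10500/(1 + 24.73529·e^(−0.0517t)) → 1 + 24.73529·e^(−0.0517t) = 3.3123
e^(−0.0517t) = 0.093482 → t = ln(10.69726)/0.0517 = 2.36999/0.0517

t ≈ 45.84 days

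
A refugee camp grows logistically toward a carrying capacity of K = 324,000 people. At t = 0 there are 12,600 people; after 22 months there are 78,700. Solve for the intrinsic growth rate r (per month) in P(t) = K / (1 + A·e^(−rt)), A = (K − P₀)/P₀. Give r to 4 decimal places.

A = (324000 − 12600)/12600 = 24.71429
78700 = 324000/(1 + 24.71429·e^(−r·22)) → e^(−22r) = (4.1169 − 1)/24.71429 = 0.126117
r = −ln(0.126117)/22 = 2.07054/22

r ≈ 0.0941 per month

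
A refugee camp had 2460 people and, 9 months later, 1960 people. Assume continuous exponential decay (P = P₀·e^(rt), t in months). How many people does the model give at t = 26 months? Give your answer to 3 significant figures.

≈ 1,280 people

r = ln(1960/2460) / 9 ≈ -0.025246 per month
P(26) = 2460 · e^(-0.025246·26) = 2460 · 0.51871 ≈ 1276.03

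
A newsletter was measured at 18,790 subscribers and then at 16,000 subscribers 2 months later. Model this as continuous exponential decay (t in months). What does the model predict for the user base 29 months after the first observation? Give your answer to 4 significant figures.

r = ln(16000/18790) / 2 ≈ -0.080368 per month
P(29) = 18790 · e^(-0.080368·29) = 18790 · 0.09723 ≈ 1826.96

≈ 1,827 subscribers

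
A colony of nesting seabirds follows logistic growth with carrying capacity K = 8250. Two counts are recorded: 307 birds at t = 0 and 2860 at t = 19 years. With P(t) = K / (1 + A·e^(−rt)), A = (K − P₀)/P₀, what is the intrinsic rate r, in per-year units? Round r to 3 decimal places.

A = (8250 − 307)/307 = 25.87296
2860 = 8250/(1 + 25.87296·e^(−r·19)) → e^(−19r) = (2.88462 − 1)/25.87296 = 0.072841
r = −ln(0.072841)/19 = 2.61947/19

r ≈ 0.138 per year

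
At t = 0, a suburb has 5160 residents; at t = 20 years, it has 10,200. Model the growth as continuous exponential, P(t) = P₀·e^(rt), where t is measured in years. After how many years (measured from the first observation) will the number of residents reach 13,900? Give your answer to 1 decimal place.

t ≈ 29.1 years

r = ln(10200/5160) / 20 ≈ 0.034073 per year
t = ln(13900/5160) / r = 0.99095 / 0.034073 ≈ 29.084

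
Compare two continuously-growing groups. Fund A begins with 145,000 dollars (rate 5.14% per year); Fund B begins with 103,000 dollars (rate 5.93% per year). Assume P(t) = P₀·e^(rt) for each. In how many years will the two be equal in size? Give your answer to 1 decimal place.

t ≈ 43.3 years

145000·e^(0.0514t) = 103000·e^(0.0593t)
145000/103000 = e^((0.0593 − 0.0514)t) → ln(1.40777) = 0.0079·t
t = 0.342 / 0.0079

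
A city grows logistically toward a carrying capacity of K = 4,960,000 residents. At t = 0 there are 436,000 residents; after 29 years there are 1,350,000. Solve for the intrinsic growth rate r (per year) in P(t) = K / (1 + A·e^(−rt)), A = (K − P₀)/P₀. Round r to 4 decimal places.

A = (4960000 − 436000)/436000 = 10.37615
1350000 = 4960000/(1 + 10.37615·e^(−r·29)) → e^(−29r) = (3.67407 − 1)/10.37615 = 0.257714
r = −ln(0.257714)/29 = 1.35591/29

r ≈ 0.0468 per year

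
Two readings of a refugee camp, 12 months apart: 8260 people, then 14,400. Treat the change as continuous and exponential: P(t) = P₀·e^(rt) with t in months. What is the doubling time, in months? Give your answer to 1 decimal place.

doubling time ≈ 15.0 months

r = ln(14400/8260) / 12 = ln(1.74334) / 12 ≈ 0.046317 per month
doubling time = ln 2 / |r| = 0.69315 / 0.046317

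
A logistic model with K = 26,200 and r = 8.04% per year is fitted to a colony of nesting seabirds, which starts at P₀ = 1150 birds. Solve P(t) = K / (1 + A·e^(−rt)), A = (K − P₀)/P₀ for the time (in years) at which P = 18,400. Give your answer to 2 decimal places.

t ≈ 49.00 years

A = (26200 − 1150)/1150 = 21.78261
18400 = 26200/(1 + 21.78261·e^(−0.0804t)) → 1 + 21.78261·e^(−0.0804t) = 1.42391
e^(−0.0804t) = 0.019461 → t = ln(51.38462)/0.0804 = 3.93934/0.0804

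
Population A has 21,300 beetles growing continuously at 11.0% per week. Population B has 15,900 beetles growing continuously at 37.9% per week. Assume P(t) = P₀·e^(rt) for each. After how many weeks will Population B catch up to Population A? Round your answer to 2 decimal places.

t ≈ 1.09 weeks

21300·e^(0.11t) = 15900·e^(0.379t)
21300/15900 = e^((0.379 − 0.11)t) → ln(1.33962) = 0.269·t
t = 0.29239 / 0.269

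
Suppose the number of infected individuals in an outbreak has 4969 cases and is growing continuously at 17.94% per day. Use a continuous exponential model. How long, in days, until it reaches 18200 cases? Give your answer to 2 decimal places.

18200 = 4969 · e^(0.1794·t)
t = ln(18200/4969) / 0.1794 = ln(3.66271) / 0.1794 = 1.2982 / 0.1794

t ≈ 7.24 days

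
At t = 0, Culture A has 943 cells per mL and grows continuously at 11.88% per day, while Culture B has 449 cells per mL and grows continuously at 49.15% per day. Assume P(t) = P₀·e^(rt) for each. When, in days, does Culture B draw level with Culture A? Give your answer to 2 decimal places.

t ≈ 1.99 days

943·e^(0.1188t) = 449·e^(0.4915t)
943/449 = e^((0.4915 − 0.1188)t) → ln(2.10022) = 0.3727·t
t = 0.74204 / 0.3727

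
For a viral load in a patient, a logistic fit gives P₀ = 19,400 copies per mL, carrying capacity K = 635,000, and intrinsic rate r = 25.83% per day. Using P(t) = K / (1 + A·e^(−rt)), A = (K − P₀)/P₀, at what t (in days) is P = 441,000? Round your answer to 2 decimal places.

t ≈ 16.56 days

A = (635000 − 19400)/19400 = 31.73196
441000 = 635000/(1 + 31.73196·e^(−0.2583t)) → 1 + 31.73196·e^(−0.2583t) = 1.43991
e^(−0.2583t) = 0.013863 → t = ln(72.13296)/0.2583 = 4.27851/0.2583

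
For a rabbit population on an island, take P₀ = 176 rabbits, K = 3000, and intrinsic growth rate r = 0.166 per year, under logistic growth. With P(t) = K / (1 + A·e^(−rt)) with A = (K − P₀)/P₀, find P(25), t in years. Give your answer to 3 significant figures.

A = (3000 − 176)/176 = 16.04545
P(25) = 3000 / (1 + 16.04545·e^(−0.166·25)) = 3000 / (1 + 16.04545·0.015764)
= 3000 / 1.25295 ≈ 2394.35

≈ 2,390 rabbits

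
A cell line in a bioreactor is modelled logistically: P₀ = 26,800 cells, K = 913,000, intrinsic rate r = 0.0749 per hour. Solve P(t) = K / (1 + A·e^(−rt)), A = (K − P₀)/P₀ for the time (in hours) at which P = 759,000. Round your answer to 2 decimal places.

t ≈ 68.01 hours

A = (913000 − 26800)/26800 = 33.06716
759000 = 913000/(1 + 33.06716·e^(−0.0749t)) → 1 + 33.06716·e^(−0.0749t) = 1.2029
e^(−0.0749t) = 0.006136 → t = ln(162.97388)/0.0749 = 5.09359/0.0749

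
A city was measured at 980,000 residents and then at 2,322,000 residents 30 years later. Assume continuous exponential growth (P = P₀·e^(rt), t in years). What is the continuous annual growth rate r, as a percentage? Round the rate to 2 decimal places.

r ≈ 2.88% per year

2322000 = 980000 · e^(r·30)
e^(30r) = 2322000/980000 = 2.36939
r = ln(2.36939) / 30 = 0.86263 / 30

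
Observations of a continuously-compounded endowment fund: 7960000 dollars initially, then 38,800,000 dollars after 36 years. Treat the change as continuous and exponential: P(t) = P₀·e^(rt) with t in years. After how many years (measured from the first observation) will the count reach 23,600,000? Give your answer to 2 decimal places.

t ≈ 24.70 years

r = ln(38800000/7960000) / 36 ≈ 0.044 per year
t = ln(23600000/7960000) / r = 1.08682 / 0.044 ≈ 24.701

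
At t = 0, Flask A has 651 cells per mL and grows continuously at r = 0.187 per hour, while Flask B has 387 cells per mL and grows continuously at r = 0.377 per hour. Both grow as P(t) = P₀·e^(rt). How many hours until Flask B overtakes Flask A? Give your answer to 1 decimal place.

651·e^(0.187t) = 387·e^(0.377t)
651/387 = e^((0.377 − 0.187)t) → ln(1.68217) = 0.19·t
t = 0.52008 / 0.19

t ≈ 2.7 hours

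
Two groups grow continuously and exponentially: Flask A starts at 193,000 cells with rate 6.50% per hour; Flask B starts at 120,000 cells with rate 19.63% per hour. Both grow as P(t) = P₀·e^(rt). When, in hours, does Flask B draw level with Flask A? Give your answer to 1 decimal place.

t ≈ 3.6 hours

193000·e^(0.065t) = 120000·e^(0.1963t)
193000/120000 = e^((0.1963 − 0.065)t) → ln(1.60833) = 0.1313·t
t = 0.4752 / 0.1313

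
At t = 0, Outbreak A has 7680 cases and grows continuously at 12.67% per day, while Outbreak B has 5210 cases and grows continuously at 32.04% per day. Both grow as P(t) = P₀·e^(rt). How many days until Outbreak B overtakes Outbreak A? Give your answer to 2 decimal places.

t ≈ 2.00 days

7680·e^(0.1267t) = 5210·e^(0.3204t)
7680/5210 = e^((0.3204 − 0.1267)t) → ln(1.47409) = 0.1937·t
t = 0.38804 / 0.1937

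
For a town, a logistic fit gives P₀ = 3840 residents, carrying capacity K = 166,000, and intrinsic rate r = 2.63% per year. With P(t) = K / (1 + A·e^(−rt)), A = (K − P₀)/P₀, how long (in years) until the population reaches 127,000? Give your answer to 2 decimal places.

A = (166000 − 3840)/3840 = 42.22917
127000 = 166000/(1 + 42.22917·e^(−0.0263t)) → 1 + 42.22917·e^(−0.0263t) = 1.30709
e^(−0.0263t) = 0.007272 → t = ln(137.51549)/0.0263 = 4.92374/0.0263

t ≈ 187.21 years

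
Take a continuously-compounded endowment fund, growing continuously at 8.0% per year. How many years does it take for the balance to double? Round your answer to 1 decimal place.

doubling time ≈ 8.7 years

doubling time = ln(2) / |r| = 0.69315 / 0.08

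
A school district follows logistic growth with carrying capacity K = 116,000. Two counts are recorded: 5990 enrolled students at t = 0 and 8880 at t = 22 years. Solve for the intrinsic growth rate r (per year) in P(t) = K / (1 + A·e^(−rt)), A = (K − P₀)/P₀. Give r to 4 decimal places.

A = (116000 − 5990)/5990 = 18.36561
8880 = 116000/(1 + 18.36561·e^(−r·22)) → e^(−22r) = (13.06306 − 1)/18.36561 = 0.656829
r = −ln(0.656829)/22 = 0.42033/22

r ≈ 0.0191 per year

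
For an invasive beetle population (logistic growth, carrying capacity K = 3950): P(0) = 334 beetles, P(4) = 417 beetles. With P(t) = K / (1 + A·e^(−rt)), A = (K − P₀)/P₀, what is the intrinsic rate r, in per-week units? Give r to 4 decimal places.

r ≈ 0.0613 per week

A = (3950 − 334)/334 = 10.82635
417 = 3950/(1 + 10.82635·e^(−r·4)) → e^(−4r) = (9.47242 − 1)/10.82635 = 0.782574
r = −ln(0.782574)/4 = 0.24517/4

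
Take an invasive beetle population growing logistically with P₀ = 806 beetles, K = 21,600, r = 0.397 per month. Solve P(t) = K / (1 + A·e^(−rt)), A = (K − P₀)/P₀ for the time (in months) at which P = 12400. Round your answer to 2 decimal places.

A = (21600 − 806)/806 = 25.79901
12400 = 21600/(1 + 25.79901·e^(−0.397t)) → 1 + 25.79901·e^(−0.397t) = 1.74194
e^(−0.397t) = 0.028758 → t = ln(34.77258)/0.397 = 3.54883/0.397

t ≈ 8.94 months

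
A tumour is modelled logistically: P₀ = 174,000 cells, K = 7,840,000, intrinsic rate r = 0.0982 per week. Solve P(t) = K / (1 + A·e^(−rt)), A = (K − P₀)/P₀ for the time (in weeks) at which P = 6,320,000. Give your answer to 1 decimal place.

t ≈ 53.1 weeks

A = (7840000 − 174000)/174000 = 44.05747
6320000 = 7840000/(1 + 44.05747·e^(−0.0982t)) → 1 + 44.05747·e^(−0.0982t) = 1.24051
e^(−0.0982t) = 0.005459 → t = ln(183.18633)/0.0982 = 5.2105/0.0982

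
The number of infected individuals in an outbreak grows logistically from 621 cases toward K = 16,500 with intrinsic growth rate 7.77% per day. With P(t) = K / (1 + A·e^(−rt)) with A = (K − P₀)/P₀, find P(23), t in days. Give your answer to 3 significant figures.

A = (16500 − 621)/621 = 25.57005
P(23) = 16500 / (1 + 25.57005·e^(−0.0777·23)) = 16500 / (1 + 25.57005·0.167445)
= 16500 / 5.28158 ≈ 3124.07

≈ 3,120 cases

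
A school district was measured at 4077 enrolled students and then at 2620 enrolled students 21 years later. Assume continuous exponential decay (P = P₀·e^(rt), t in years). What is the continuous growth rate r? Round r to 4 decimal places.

r ≈ -0.0211 per year

2620 = 4077 · e^(r·21)
e^(21r) = 2620/4077 = 0.64263
r = ln(0.64263) / 21 = -0.44219 / 21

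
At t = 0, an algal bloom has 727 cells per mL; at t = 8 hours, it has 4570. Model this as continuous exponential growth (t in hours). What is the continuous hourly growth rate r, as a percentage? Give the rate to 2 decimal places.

4570 = 727 · e^(r·8)
e^(8r) = 4570/727 = 6.28611
r = ln(6.28611) / 8 = 1.83834 / 8

r ≈ 22.98% per hour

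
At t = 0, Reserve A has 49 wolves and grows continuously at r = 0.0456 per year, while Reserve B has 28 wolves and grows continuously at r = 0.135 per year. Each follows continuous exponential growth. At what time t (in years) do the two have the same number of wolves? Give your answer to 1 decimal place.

49·e^(0.0456t) = 28·e^(0.135t)
49/28 = e^((0.135 − 0.0456)t) → ln(1.75) = 0.0894·t
t = 0.55962 / 0.0894

t ≈ 6.3 years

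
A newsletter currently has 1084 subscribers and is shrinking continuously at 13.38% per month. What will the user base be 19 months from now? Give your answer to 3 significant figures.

P(19) = 1084 · e^(-0.1338·19) = 1084 · e^(-2.5422)
= 1084 · 0.07869 ≈ 85.3

≈ 85.3 subscribers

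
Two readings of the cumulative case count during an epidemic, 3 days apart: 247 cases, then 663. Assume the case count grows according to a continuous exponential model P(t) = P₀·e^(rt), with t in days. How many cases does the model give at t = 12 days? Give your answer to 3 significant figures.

≈ 12,800 cases

r = ln(663/247) / 3 ≈ 0.329129 per day
P(12) = 247 · e^(0.329129·12) = 247 · 51.91183 ≈ 12822.22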